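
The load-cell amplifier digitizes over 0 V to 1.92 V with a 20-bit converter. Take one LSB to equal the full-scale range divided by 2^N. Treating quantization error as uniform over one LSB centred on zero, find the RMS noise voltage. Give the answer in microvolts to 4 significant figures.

V_FS = 1.92 V.
LSB = 1.92 V / 2^20 = 1.83105 µV.
RMS of a uniform error over width LSB is LSB/√12 = 0.5286 µV.

0.5286 µV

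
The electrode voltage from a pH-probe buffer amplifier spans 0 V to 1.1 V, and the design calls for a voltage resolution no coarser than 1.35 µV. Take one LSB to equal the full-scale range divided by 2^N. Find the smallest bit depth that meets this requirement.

Full-scale range = 1.1 V.
Required number of levels: 1.1/1.35 µV = 814810; smallest N with 2^N ≥ that is 20.

20 bits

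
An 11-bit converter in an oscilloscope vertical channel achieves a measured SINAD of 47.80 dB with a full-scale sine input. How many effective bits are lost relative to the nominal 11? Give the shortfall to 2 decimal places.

3.35 bits

ENOB = (SINAD − 1.76)/6.02 = (47.80 − 1.76)/6.02 = 7.6478 bits.
Shortfall = 11 − 7.6478 = 3.3522 bits.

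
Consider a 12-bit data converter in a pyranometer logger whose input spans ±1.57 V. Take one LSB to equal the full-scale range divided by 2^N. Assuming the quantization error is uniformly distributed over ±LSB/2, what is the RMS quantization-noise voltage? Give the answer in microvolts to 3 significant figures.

221 µV

Range = 1.57 − (-1.57) = 3.14 V.
One LSB is 3.14 V / 4096 = 0.76660 mV.
σ_q = LSB/√12 = 0.76660 mV/3.4641 = 221 µV.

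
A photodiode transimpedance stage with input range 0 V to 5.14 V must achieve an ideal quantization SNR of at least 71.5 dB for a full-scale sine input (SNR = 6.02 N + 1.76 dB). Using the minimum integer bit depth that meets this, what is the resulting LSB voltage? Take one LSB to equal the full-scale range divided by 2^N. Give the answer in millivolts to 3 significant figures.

1.25 mV

Range is 5.14 V.
Required N = ⌈(71.5 − 1.76)/6.02⌉ = ⌈11.585⌉ = 12.
One LSB is 5.14 V / 4096 = 1.25 mV.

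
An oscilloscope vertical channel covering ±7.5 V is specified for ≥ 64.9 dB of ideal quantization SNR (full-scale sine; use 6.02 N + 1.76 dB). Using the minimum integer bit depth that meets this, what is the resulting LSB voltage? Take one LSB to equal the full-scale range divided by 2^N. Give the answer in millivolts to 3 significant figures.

Span: 7.5 V − (-7.5 V) = 15 V.
Required N = ⌈(64.9 − 1.76)/6.02⌉ = ⌈10.488⌉ = 11.
One LSB is 15 V / 2048 = 7.32 mV.

7.32 mV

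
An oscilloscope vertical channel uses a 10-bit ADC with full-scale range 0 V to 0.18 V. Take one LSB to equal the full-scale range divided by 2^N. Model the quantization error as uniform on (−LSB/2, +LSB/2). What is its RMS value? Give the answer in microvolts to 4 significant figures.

50.74 µV

Range is 0.18 V.
Step size = 0.18/1024 V = 175.781 µV.
For a uniform distribution on [−LSB/2, +LSB/2], V_rms = LSB/√12 = 175.781 µV/3.4641 = 50.74 µV.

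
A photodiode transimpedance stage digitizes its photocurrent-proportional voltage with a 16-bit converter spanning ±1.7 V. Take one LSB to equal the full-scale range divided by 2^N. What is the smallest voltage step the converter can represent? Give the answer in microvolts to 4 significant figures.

Range = 1.7 − (-1.7) = 3.4 V.
Number of codes = 2^16 = 65536.
LSB = 3.4 V ÷ 2^16 = 3.4/65536 V = 51.88 µV.

51.88 µV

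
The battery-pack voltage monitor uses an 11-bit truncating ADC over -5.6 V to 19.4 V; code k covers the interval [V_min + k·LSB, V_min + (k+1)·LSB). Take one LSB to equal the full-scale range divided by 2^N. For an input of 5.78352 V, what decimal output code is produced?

Span: 19.4 V − (-5.6 V) = 25 V. LSB = 25 V / 2^11 ≈ 12.21 mV.
code = ⌊(V_in − V_min)/LSB⌋ = ⌊(V_in − V_min) × 2^11 / range⌋
     = ⌊(5.78352 − (-5.6)) × 2048 / 25⌋ = ⌊11.38352 × 2048/25⌋
     = ⌊932.538⌋ = 932.

932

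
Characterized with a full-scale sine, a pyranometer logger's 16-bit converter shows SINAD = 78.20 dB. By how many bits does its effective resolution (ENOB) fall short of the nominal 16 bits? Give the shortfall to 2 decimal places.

ENOB = (SINAD − 1.76)/6.02 = (78.20 − 1.76)/6.02 = 12.6977 bits.
Lost resolution: 16 − 12.6977 = 3.3023 bits.

3.30 bits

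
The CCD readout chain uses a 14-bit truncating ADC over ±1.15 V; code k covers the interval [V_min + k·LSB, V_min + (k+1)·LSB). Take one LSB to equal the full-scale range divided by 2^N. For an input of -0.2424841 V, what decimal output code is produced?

Full-scale range = 1.15 V − (-1.15 V) = 2.3 V. LSB = 2.3 V / 2^14 ≈ 140.4 µV.
V_in − V_min = -0.2424841 − (-1.15) = 0.9075159 V.
Divide by LSB: 0.9075159 × 16384/2.3 = 6464.6698.
Truncating gives code 6464.

6464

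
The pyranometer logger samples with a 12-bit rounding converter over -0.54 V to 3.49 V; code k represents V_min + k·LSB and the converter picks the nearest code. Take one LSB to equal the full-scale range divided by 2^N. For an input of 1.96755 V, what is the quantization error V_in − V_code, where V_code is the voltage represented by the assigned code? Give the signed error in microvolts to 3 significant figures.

Span: 3.49 V − (-0.54 V) = 4.03 V. LSB = 4.03 V / 2^12 ≈ 0.9839 mV.
Position in LSBs: (1.96755 − (-0.54)) × 4096/4.03 = 2548.6166; rounding gives k = 2549.
V_code = V_min + k × range/2^12 = -0.54 + 2549 × 4.03/4096 = 1.967927246 V.
e = 1.96755 − (1.967927246) = −377 µV.

−377 µV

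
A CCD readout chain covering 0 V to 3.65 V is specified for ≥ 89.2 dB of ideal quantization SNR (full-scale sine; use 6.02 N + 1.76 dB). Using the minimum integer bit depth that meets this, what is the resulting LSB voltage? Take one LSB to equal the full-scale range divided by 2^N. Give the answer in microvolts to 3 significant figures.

Range is 3.65 V.
Required N = ⌈(89.2 − 1.76)/6.02⌉ = ⌈14.525⌉ = 15.
Step size = 3.65/32768 V = 111 µV.

111 µV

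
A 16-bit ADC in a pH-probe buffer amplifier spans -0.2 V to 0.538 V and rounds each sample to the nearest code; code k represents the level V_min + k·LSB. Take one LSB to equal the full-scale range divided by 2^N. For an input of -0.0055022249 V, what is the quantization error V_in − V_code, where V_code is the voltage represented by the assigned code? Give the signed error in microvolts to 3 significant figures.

−1.98 µV

Range = 0.538 − (-0.2) = 0.738 V. LSB = 0.738 V / 2^16 ≈ 11.26 µV.
(V_in − V_min)/LSB = (-0.0055022249 − (-0.2)) × 65536/0.738 = 17271.8241 → nearest code k = 17272.
V_code = V_min + k × range/2^16 = -0.2 + 17272 × 0.738/65536 = -0.0055002441406 V.
V_in − V_code = -0.0055022249 − (-0.0055002441406) = −1.98 µV.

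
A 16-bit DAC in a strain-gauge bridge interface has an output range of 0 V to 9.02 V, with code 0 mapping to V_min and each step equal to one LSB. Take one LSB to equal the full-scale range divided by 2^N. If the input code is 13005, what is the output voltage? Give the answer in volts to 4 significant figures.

1.790 V

Range is 9.02 V. LSB = 9.02 V / 2^16.
V_out = 0 + 13005 × (9.02/65536) V
      = 0 + 1.78993 = 1.78993 V.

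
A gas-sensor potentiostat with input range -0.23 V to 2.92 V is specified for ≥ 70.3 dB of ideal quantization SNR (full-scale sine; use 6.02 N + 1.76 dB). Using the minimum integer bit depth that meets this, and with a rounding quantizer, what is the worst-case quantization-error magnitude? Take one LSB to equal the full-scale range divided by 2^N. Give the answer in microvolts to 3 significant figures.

Range = 2.92 − (-0.23) = 3.15 V.
Solving 6.02 N ≥ 70.3 − 1.76: N ≥ 11.385. Round up → N = 12.
LSB = 3.15 V / 2^12 = 0.76904 mV.
Half an LSB is 385 µV.

385 µV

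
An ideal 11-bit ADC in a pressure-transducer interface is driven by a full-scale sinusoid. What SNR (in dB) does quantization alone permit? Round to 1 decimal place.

6.02(11) + 1.76 = 66.22 + 1.76 = 67.98 dB.

68.0 dB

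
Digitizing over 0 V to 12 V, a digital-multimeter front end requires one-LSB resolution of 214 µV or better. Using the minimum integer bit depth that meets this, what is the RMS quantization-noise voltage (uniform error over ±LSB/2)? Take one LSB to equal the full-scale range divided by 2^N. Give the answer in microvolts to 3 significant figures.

52.9 µV

Full-scale range = 12 V.
Required number of levels: 12/214 µV = 56075; smallest N with 2^N ≥ that is 16.
Step size = 12/65536 V = 183.11 µV.
RMS noise = LSB/√12 = 52.9 µV.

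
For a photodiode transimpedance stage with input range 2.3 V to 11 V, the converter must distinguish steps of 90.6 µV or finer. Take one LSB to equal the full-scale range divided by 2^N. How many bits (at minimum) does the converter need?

17 bits

Range = 11 − (2.3) = 8.7 V.
Need 2^N ≥ 8.7 V / 90.6 µV = 96030 → N_min = 17.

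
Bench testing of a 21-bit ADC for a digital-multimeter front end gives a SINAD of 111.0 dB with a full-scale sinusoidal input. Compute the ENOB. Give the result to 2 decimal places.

18.15 bits

ENOB = (111.0 − 1.76)/6.02 = 18.1462 bits.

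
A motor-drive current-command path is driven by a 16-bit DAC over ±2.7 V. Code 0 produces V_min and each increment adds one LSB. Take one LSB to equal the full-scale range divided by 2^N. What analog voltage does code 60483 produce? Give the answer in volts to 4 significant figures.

Range = 2.7 − (-2.7) = 5.4 V. LSB = 5.4 V / 2^16.
V_out = -2.7 + 60483 × (5.4/65536) V
      = -2.7 + 4.98365 = 2.28365 V.

2.284 V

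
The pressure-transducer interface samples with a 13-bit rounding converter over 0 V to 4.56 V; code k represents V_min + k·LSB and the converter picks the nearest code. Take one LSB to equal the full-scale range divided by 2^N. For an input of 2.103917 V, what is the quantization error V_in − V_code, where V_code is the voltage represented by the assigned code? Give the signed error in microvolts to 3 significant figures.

Span = 4.56 V. LSB = 4.56 V / 2^13 ≈ 0.5566 mV.
Position in LSBs: (2.103917 − (0)) × 8192/4.56 = 3779.6684; rounding gives k = 3780.
V_code = V_min + k × range/2^13 = 0 + 3780 × 4.56/8192 = 2.104101563 V.
Error = V_in − V_code = 2.103917 − (2.104101563) = −185 µV.

−185 µV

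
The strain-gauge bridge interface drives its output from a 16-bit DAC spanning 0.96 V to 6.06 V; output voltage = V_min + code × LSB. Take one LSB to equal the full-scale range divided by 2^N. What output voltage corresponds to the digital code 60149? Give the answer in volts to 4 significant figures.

5.641 V

Span: 6.06 V − (0.96 V) = 5.1 V. LSB = 5.1 V / 2^16.
Output = V_min + (60149/65536) × range = 0.96 + 0.917801 × 5.1 V
      = 0.96 V + 4.68078 V = 5.64078 V.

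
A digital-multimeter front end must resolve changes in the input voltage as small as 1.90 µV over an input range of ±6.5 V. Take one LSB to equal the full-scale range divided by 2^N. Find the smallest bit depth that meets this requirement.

Span: 6.5 V − (-6.5 V) = 13 V.
13 V / 1.90 µV = 6.842e6. Since 2^22 = 4194304 and 2^23 = 8388608, N = 23.

23 bits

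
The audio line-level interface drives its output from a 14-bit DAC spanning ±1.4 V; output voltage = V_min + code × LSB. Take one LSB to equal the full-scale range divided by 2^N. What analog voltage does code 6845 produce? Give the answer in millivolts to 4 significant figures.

Full-scale range = 1.4 V − (-1.4 V) = 2.8 V. LSB = 2.8 V / 2^14.
Output = V_min + (6845/16384) × range = -1.4 + 0.417786 × 2.8 V
      = -1.4 V + 1.16980 V = -0.230200 V.

-230.2 mV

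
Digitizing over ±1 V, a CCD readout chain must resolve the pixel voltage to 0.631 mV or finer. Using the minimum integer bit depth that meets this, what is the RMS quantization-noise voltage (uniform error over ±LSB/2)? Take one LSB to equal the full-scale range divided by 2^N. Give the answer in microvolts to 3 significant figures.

141 µV

Range = 1 − (-1) = 2 V.
Need 2^N ≥ 2 V / 0.631 mV = 3170 → N_min = 12.
LSB = 2 V / 2^12 = 488.28 µV.
σ_q = LSB/√12 = 488.28 µV/3.4641 = 141 µV.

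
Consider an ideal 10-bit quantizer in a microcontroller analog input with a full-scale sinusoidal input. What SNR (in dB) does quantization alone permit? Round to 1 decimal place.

6.02(10) + 1.76 = 60.20 + 1.76 = 61.96 dB.

62.0 dB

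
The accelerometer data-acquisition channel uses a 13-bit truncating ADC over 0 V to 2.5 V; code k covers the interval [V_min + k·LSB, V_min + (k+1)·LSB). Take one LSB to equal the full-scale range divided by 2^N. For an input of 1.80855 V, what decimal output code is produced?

Span = 2.5 V. LSB = 2.5 V / 2^13 ≈ 305.2 µV.
code = ⌊(V_in − V_min)/LSB⌋ = ⌊(V_in − V_min) × 2^13 / range⌋
     = ⌊(1.80855 − (0)) × 8192 / 2.5⌋ = ⌊1.80855 × 8192/2.5⌋
     = ⌊5926.257⌋ = 5926.

5926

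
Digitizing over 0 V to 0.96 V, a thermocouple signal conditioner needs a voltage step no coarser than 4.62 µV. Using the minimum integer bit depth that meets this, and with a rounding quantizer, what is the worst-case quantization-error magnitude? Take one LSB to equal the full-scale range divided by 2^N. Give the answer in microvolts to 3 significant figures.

1.83 µV

V_FS = 0.96 V.
0.96 V / 4.62 µV = 207800. Since 2^17 = 131072 and 2^18 = 262144, N = 18.
Step size = 0.96/262144 V = 3.6621 µV.
Half an LSB is 1.83 µV.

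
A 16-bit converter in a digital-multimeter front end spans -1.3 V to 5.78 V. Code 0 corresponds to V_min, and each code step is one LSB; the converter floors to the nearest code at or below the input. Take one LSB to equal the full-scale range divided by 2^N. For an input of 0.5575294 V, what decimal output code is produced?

Full-scale range = 5.78 V − (-1.3 V) = 7.08 V. LSB = 7.08 V / 2^16 ≈ 108.0 µV.
code = ⌊(V_in − V_min)/LSB⌋ = ⌊(V_in − V_min) × 2^16 / range⌋
     = ⌊(0.5575294 − (-1.3)) × 65536 / 7.08⌋ = ⌊1.8575294 × 65536/7.08⌋
     = ⌊17194.216⌋ = 17194.

17194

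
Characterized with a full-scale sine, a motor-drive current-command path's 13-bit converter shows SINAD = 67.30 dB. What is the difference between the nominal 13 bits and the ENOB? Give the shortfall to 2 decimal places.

N_eff = (67.30 − 1.76)/6.02 = 10.8870 bits.
13 − 10.8870 = 2.11 bits below nominal.

2.11 bits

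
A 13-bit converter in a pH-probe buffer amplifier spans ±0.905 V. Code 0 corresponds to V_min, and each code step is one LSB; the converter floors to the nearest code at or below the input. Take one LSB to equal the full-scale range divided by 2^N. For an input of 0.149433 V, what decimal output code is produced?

4772

Range = 0.905 − (-0.905) = 1.81 V. LSB = 1.81 V / 2^13 ≈ 220.9 µV.
code = ⌊(V_in − V_min)/LSB⌋ = ⌊(V_in − V_min) × 2^13 / range⌋
     = ⌊(0.149433 − (-0.905)) × 8192 / 1.81⌋ = ⌊1.054433 × 8192/1.81⌋
     = ⌊4772.329⌋ = 4772.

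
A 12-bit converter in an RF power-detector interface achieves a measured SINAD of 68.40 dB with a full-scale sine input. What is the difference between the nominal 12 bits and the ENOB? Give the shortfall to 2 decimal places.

0.93 bits

ENOB = (SINAD − 1.76)/6.02 = (68.40 − 1.76)/6.02 = 11.0698 bits.
Shortfall = 12 − 11.0698 = 0.9302 bits.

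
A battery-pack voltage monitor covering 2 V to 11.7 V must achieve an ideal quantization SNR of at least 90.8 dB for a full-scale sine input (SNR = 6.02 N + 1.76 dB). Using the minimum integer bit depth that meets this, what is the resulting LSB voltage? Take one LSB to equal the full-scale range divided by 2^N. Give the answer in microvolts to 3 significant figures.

296 µV

Range = 11.7 − (2) = 9.7 V.
Required N = ⌈(90.8 − 1.76)/6.02⌉ = ⌈14.791⌉ = 15.
Step size = 9.7/32768 V = 296 µV.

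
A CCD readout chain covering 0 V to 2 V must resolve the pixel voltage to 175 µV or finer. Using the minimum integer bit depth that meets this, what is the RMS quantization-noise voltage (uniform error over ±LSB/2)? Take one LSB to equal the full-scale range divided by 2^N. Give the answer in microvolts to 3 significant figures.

35.2 µV

Full-scale range = 2 V.
Need 2^N ≥ 2 V / 175 µV = 11430 → N_min = 14.
LSB = 2 V ÷ 2^14 = 2/16384 V = 122.07 µV.
RMS noise = LSB/√12 = 35.2 µV.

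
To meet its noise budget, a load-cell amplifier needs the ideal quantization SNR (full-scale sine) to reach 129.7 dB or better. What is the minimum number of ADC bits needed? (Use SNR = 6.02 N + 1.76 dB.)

22 bits

6.02 N + 1.76 ≥ 129.7 gives N ≥ 21.252, so the minimum integer is 22.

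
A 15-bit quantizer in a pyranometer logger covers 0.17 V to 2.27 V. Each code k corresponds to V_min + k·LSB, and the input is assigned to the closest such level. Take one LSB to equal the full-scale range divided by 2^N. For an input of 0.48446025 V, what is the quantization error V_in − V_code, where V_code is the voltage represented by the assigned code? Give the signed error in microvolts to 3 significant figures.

Span: 2.27 V − (0.17 V) = 2.1 V. LSB = 2.1 V / 2^15 ≈ 64.09 µV.
(V_in − V_min)/LSB = (0.48446025 − (0.17)) × 32768/2.1 = 4906.7778 → nearest code k = 4907.
V_code = 0.17 + (4907/32768) × 2.1 = 0.48447448730 V.
V_in − V_code = 0.48446025 − (0.48447448730) = −14.2 µV.

−14.2 µV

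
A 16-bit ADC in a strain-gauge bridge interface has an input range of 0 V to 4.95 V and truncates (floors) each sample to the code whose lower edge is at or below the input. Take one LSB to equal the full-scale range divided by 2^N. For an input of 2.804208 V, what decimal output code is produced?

Full-scale range = 4.95 V. LSB = 4.95 V / 2^16 ≈ 75.53 µV.
code = ⌊(V_in − V_min)/LSB⌋ = ⌊(V_in − V_min) × 2^16 / range⌋
     = ⌊(2.804208 − (0)) × 65536 / 4.95⌋ = ⌊2.804208 × 65536/4.95⌋
     = ⌊37126.581⌋ = 37126.

37126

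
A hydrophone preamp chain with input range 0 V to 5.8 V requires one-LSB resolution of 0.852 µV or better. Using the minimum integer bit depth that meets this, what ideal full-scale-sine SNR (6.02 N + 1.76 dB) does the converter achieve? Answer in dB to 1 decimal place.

Span = 5.8 V.
Levels needed ≥ 5.8/0.852 µV = 6.808e6. 2^23 = 8388608 suffices, so N_min = 23.
6.02(23) + 1.76 = 140.22 dB.

140.2 dB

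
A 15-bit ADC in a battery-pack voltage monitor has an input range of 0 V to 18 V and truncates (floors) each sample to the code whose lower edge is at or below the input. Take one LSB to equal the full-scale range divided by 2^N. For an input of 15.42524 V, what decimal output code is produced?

28080

Span = 18 V. LSB = 18 V / 2^15 ≈ 0.5493 mV.
(V_in − V_min) × 2^15/range = (15.42524 − (0)) × 32768/18 = 28080.792.
Floor → code = 28080.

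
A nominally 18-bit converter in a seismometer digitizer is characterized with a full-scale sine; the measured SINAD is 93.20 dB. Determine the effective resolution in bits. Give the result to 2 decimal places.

15.19 bits

ENOB = (SINAD − 1.76) / 6.02 = (93.20 − 1.76) / 6.02 = 91.44 / 6.02 = 15.1894.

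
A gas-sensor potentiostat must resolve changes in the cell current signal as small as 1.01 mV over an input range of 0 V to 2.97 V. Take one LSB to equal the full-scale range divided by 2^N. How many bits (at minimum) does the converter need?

12 bits

V_FS = 2.97 V.
Levels needed ≥ 2.97/1.01 mV = 2941. 2^12 = 4096 suffices, so N_min = 12.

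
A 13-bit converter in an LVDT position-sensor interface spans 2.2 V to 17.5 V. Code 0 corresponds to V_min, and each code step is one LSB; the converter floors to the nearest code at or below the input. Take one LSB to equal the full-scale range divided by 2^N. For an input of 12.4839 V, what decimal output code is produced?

Span: 17.5 V − (2.2 V) = 15.3 V. LSB = 15.3 V / 2^13 ≈ 1.868 mV.
code = ⌊(V_in − V_min)/LSB⌋ = ⌊(V_in − V_min) × 2^13 / range⌋
     = ⌊(12.4839 − (2.2)) × 8192 / 15.3⌋ = ⌊10.2839 × 8192/15.3⌋
     = ⌊5506.255⌋ = 5506.

5506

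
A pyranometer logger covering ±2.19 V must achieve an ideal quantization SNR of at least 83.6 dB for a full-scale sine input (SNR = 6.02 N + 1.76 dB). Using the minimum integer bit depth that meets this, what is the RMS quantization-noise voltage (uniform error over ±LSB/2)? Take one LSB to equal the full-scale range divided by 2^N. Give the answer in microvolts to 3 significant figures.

Full-scale range = 2.19 V − (-2.19 V) = 4.38 V.
N ≥ (83.6 − 1.76)/6.02 = 13.595 → N_min = 14.
LSB = 4.38 V ÷ 2^14 = 4.38/16384 V = 267.33 µV.
σ_q = LSB/√12 = 267.33 µV/3.4641 = 77.2 µV.

77.2 µV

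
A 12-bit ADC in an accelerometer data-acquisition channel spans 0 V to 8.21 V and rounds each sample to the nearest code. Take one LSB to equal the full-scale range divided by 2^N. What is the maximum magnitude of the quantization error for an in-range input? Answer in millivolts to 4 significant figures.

Span = 8.21 V.
One LSB is 8.21 V / 4096 = 2.00439 mV.
|e|_max = LSB/2 = 1.002 mV.

1.002 mV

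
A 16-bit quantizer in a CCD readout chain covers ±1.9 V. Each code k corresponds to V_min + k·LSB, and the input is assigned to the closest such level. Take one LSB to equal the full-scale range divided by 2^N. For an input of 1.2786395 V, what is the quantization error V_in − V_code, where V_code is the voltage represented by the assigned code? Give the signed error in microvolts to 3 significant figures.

Full-scale range = 1.9 V − (-1.9 V) = 3.8 V. LSB = 3.8 V / 2^16 ≈ 57.98 µV.
(1.2786395 − (-1.9)) / LSB = 3.1786395 × 65536/3.8 = 54819.8206. Nearest integer: k = 54820.
V_code = V_min + k × range/2^16 = -1.9 + 54820 × 3.8/65536 = 1.2786499023 V.
e = 1.2786395 − (1.2786499023) = −10.4 µV.

−10.4 µV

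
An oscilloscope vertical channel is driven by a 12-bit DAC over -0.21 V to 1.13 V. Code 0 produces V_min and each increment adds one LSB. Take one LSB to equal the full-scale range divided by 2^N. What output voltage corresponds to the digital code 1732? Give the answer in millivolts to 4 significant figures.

356.6 mV

The full-scale span is 1.13 − (-0.21) = 1.34 V. LSB = 1.34 V / 2^12.
Output = V_min + (1732/4096) × range = -0.21 + 0.422852 × 1.34 V
      = -0.21 + 0.566621 = 0.356621 V.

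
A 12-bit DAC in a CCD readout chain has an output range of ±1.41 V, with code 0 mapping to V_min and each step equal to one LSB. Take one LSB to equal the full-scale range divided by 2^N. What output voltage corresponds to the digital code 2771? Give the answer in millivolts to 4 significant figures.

497.8 mV

Range = 1.41 − (-1.41) = 2.82 V. LSB = 2.82 V / 2^12.
V_out = -1.41 + 2771 × (2.82/4096) V
      = -1.41 + 1.90777 = 0.497769 V.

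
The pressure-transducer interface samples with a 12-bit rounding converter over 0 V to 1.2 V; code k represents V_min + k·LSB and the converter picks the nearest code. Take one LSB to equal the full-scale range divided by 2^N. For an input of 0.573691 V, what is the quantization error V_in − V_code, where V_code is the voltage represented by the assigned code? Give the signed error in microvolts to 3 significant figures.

Full-scale range = 1.2 V. LSB = 1.2 V / 2^12 ≈ 293.0 µV.
(V_in − V_min)/LSB = (0.573691 − (0)) × 4096/1.2 = 1958.1986 → nearest code k = 1958.
V_code = 0 + (1958/4096) × 1.2 = 0.5736328125 V.
Error = V_in − V_code = 0.573691 − (0.5736328125) = +58.2 µV.

+58.2 µV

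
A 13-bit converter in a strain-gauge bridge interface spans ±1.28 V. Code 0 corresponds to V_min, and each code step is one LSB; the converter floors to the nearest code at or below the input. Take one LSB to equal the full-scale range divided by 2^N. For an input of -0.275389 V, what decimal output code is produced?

3214

Range = 1.28 − (-1.28) = 2.56 V. LSB = 2.56 V / 2^13 ≈ 312.5 µV.
(V_in − V_min) × 2^13/range = (-0.275389 − (-1.28)) × 8192/2.56 = 3214.755.
Floor → code = 3214.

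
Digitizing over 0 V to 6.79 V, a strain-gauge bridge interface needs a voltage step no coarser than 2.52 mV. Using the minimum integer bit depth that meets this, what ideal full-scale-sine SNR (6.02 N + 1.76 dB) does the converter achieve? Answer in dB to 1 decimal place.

V_FS = 6.79 V.
Levels needed ≥ 6.79/2.52 mV = 2694. 2^12 = 4096 suffices, so N_min = 12.
SNR = 6.02 × 12 + 1.76 = 74.00 dB.

74.0 dB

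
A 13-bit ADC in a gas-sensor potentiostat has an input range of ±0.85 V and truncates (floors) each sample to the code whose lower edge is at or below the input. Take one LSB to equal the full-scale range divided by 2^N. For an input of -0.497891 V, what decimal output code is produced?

Range = 0.85 − (-0.85) = 1.7 V. LSB = 1.7 V / 2^13 ≈ 207.5 µV.
code = ⌊(V_in − V_min)/LSB⌋ = ⌊(V_in − V_min) × 2^13 / range⌋
     = ⌊(-0.497891 − (-0.85)) × 8192 / 1.7⌋ = ⌊0.352109 × 8192/1.7⌋
     = ⌊1696.751⌋ = 1696.

1696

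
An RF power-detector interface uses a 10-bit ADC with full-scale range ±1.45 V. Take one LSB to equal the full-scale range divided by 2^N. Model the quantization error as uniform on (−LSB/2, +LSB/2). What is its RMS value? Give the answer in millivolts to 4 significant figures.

0.8175 mV

Span: 1.45 V − (-1.45 V) = 2.9 V.
LSB = 2.9 V ÷ 2^10 = 2.9/1024 V = 2.83203 mV.
σ_q = LSB/√12 = 2.83203 mV/3.4641 = 0.8175 mV.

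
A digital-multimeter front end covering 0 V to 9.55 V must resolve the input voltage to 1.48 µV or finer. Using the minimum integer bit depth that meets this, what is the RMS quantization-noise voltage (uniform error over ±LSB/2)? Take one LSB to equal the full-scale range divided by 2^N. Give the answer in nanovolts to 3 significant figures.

Range is 9.55 V.
9.55 V / 1.48 µV = 6.453e6. Since 2^22 = 4194304 and 2^23 = 8388608, N = 23.
LSB = 9.55 V / 2^23 = 1.1384 µV.
σ_q = LSB/√12 = 1.1384 µV/3.4641 = 329 nV.

329 nV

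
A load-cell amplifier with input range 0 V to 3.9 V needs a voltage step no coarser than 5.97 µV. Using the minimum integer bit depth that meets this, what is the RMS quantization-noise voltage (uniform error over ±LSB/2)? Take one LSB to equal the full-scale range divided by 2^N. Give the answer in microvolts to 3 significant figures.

1.07 µV

Range is 3.9 V.
Levels needed ≥ 3.9/5.97 µV = 653300. 2^20 = 1048576 suffices, so N_min = 20.
LSB = 3.9 V / 2^20 = 3.7193 µV.
V_rms = LSB/√12 = 1.07 µV.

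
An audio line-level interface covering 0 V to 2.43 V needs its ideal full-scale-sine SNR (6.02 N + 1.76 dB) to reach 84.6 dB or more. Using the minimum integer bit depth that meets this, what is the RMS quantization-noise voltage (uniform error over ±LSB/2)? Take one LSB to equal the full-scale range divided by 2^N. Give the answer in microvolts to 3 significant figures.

42.8 µV

Range is 2.43 V.
N ≥ (84.6 − 1.76)/6.02 = 13.761 → N_min = 14.
Step size = 2.43/16384 V = 148.32 µV.
RMS noise = LSB/√12 = 42.8 µV.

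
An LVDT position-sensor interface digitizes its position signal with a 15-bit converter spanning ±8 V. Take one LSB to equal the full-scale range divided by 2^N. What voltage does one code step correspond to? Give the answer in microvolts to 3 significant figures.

488 µV

Span: 8 V − (-8 V) = 16 V.
2^15 = 32768 levels.
LSB = 16 V / 2^15 = 488 µV.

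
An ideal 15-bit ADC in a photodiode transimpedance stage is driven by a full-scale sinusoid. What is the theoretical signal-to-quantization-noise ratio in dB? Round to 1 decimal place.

Ideal quantization SNR: 6.02 × 15 + 1.76 dB = 92.1 dB.

92.1 dB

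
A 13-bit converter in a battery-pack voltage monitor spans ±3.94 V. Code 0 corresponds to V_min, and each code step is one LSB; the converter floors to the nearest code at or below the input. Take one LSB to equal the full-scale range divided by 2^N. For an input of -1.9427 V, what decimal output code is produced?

2076

Full-scale range = 3.94 V − (-3.94 V) = 7.88 V. LSB = 7.88 V / 2^13 ≈ 0.9619 mV.
V_in − V_min = -1.9427 − (-3.94) = 1.9973 V.
Divide by LSB: 1.9973 × 8192/7.88 = 2076.3809.
Truncating gives code 2076.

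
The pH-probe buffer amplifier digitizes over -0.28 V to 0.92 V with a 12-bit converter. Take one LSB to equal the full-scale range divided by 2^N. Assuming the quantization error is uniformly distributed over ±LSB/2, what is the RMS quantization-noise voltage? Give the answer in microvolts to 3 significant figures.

84.6 µV

Range = 0.92 − (-0.28) = 1.2 V.
LSB = 1.2 V ÷ 2^12 = 1.2/4096 V = 292.97 µV.
σ_q = LSB/√12 = 292.97 µV/3.4641 = 84.6 µV.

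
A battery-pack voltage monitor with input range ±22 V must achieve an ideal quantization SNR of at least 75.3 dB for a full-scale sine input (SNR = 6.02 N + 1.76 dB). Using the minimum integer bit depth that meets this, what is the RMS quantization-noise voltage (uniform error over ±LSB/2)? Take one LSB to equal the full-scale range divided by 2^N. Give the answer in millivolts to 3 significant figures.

1.55 mV

Range = 22 − (-22) = 44 V.
N ≥ (75.3 − 1.76)/6.02 = 12.216 → N_min = 13.
LSB = 44 V ÷ 2^13 = 44/8192 V = 5.3711 mV.
σ_q = LSB/√12 = 5.3711 mV/3.4641 = 1.55 mV.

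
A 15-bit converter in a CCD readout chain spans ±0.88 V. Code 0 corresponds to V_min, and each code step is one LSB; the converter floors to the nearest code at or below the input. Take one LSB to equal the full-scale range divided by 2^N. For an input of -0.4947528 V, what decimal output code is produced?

7172

Range = 0.88 − (-0.88) = 1.76 V. LSB = 1.76 V / 2^15 ≈ 53.71 µV.
V_in − V_min = -0.4947528 − (-0.88) = 0.3852472 V.
Divide by LSB: 0.3852472 × 32768/1.76 = 7172.6024.
Truncating gives code 7172.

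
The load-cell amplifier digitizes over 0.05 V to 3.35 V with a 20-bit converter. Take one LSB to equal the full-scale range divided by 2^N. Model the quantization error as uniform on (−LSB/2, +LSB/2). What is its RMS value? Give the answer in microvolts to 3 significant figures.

Span: 3.35 V − (0.05 V) = 3.3 V.
LSB = 3.3 V / 2^20 = 3.1471 µV.
RMS of a uniform error over width LSB is LSB/√12 = 0.908 µV.

0.908 µV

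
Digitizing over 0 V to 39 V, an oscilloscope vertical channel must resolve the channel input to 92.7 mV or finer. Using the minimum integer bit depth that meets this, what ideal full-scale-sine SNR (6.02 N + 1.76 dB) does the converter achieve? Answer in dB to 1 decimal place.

Span = 39 V.
Need 2^N ≥ 39 V / 92.7 mV = 420.7 → N_min = 9.
Ideal SNR at N = 9: 6.02·9 + 1.76 = 55.9 dB.

55.9 dB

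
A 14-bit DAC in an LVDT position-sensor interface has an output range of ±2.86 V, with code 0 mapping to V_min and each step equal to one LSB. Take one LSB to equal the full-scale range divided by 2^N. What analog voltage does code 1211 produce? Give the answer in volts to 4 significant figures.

Full-scale range = 2.86 V − (-2.86 V) = 5.72 V. LSB = 5.72 V / 2^14.
V_out = -2.86 + 1211 × (5.72/16384) V
      = -2.86 V + 0.422786 V = -2.43721 V.

-2.437 V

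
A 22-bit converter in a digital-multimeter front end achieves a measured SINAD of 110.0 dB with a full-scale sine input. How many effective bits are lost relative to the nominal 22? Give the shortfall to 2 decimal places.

4.02 bits

ENOB = (SINAD − 1.76)/6.02 = (110.0 − 1.76)/6.02 = 17.9801 bits.
Lost resolution: 22 − 17.9801 = 4.0199 bits.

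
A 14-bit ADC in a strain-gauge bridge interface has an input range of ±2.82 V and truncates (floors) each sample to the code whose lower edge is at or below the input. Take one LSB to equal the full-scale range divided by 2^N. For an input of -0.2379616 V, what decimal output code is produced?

7500

Full-scale range = 2.82 V − (-2.82 V) = 5.64 V. LSB = 5.64 V / 2^14 ≈ 344.2 µV.
code = ⌊(V_in − V_min)/LSB⌋ = ⌊(V_in − V_min) × 2^14 / range⌋
     = ⌊(-0.2379616 − (-2.82)) × 16384 / 5.64⌋ = ⌊2.5820384 × 16384/5.64⌋
     = ⌊7500.730⌋ = 7500.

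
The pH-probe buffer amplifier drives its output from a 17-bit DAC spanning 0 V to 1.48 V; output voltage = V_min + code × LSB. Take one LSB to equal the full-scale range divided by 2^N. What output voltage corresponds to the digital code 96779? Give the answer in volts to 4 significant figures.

Span = 1.48 V. LSB = 1.48 V / 2^17.
V_out = 0 + 96779 × (1.48/131072) V
      = 0 V + 1.09278 V = 1.09278 V.

1.093 V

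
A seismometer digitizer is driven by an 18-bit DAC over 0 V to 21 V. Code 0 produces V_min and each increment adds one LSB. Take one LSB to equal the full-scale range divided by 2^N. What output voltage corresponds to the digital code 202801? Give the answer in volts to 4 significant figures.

16.25 V

V_FS = 21 V. LSB = 21 V / 2^18.
Output = V_min + (202801/262144) × range = 0 + 0.773624 × 21 V
      = 0 V + 16.2461 V = 16.2461 V.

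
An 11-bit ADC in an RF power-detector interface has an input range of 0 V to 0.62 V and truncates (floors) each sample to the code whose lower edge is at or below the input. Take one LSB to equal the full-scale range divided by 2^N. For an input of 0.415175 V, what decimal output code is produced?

1371

Full-scale range = 0.62 V. LSB = 0.62 V / 2^11 ≈ 302.7 µV.
(V_in − V_min) × 2^11/range = (0.415175 − (0)) × 2048/0.62 = 1371.417.
Floor → code = 1371.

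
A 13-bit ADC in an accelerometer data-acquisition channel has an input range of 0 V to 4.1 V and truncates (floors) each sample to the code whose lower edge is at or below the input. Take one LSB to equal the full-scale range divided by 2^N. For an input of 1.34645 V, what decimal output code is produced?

V_FS = 4.1 V. LSB = 4.1 V / 2^13 ≈ 0.5005 mV.
(V_in − V_min) × 2^13/range = (1.34645 − (0)) × 8192/4.1 = 2690.273.
Floor → code = 2690.

2690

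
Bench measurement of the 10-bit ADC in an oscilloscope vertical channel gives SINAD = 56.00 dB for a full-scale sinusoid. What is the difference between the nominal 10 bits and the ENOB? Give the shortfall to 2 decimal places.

0.99 bits

ENOB = (SINAD − 1.76)/6.02 = (56.00 − 1.76)/6.02 = 9.0100 bits.
Lost resolution: 10 − 9.0100 = 0.9900 bits.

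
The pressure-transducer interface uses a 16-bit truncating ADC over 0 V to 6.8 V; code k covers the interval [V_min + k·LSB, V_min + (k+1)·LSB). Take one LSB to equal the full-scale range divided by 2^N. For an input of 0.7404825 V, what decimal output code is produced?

Span = 6.8 V. LSB = 6.8 V / 2^16 ≈ 103.8 µV.
(V_in − V_min) × 2^16/range = (0.7404825 − (0)) × 65536/6.8 = 7136.509.
Floor → code = 7136.

7136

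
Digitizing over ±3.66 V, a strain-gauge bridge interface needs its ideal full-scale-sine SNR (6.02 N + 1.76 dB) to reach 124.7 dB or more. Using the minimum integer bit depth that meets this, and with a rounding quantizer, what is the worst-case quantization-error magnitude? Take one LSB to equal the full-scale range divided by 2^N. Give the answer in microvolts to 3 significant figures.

Span: 3.66 V − (-3.66 V) = 7.32 V.
N ≥ (124.7 − 1.76)/6.02 = 20.422 → N_min = 21.
Step size = 7.32/2097152 V = 3.4904 µV.
|e|_max = LSB/2 = 1.75 µV.

1.75 µV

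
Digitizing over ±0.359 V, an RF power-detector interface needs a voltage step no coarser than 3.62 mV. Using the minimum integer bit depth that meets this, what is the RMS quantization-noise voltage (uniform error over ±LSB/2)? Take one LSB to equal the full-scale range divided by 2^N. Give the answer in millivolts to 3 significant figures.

0.810 mV

Full-scale range = 0.359 V − (-0.359 V) = 0.718 V.
Need 2^N ≥ 0.718 V / 3.62 mV = 198.3 → N_min = 8.
LSB = 0.718 V / 2^8 = 2.8047 mV.
σ_q = LSB/√12 = 2.8047 mV/3.4641 = 0.810 mV.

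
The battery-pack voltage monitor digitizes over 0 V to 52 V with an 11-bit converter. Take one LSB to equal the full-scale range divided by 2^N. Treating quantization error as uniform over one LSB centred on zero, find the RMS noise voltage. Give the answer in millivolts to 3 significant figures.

7.33 mV

Full-scale range = 52 V.
Step size = 52/2048 V = 25.391 mV.
RMS of a uniform error over width LSB is LSB/√12 = 7.33 mV.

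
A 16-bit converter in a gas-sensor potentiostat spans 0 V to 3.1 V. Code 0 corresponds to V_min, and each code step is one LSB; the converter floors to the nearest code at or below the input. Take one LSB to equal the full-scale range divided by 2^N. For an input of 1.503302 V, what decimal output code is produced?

31780

Span = 3.1 V. LSB = 3.1 V / 2^16 ≈ 47.30 µV.
V_in − V_min = 1.503302 − (0) = 1.503302 V.
Divide by LSB: 1.503302 × 65536/3.1 = 31780.7742.
Truncating gives code 31780.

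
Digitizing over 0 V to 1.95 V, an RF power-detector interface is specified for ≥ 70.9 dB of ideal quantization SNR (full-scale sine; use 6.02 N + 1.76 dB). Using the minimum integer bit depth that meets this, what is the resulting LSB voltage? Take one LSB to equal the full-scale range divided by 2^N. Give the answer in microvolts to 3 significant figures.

Full-scale range = 1.95 V.
Required N = ⌈(70.9 − 1.76)/6.02⌉ = ⌈11.485⌉ = 12.
One LSB is 1.95 V / 4096 = 476 µV.

476 µV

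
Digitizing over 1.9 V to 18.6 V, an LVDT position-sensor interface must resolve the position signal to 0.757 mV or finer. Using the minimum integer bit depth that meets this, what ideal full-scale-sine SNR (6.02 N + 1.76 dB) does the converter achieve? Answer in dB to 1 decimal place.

Full-scale range = 18.6 V − (1.9 V) = 16.7 V.
Need 2^N ≥ 16.7 V / 0.757 mV = 22060 → N_min = 15.
SNR = 6.02 × 15 + 1.76 = 92.06 dB.

92.1 dB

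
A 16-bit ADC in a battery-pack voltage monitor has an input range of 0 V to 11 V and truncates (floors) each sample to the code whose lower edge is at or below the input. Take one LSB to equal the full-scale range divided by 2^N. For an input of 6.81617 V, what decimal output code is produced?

40609

Range is 11 V. LSB = 11 V / 2^16 ≈ 167.8 µV.
(V_in − V_min) × 2^16/range = (6.81617 − (0)) × 65536/11 = 40609.502.
Floor → code = 40609.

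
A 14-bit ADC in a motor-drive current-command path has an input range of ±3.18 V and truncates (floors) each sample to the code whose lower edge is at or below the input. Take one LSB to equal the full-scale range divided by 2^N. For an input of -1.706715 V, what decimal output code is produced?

Range = 3.18 − (-3.18) = 6.36 V. LSB = 6.36 V / 2^14 ≈ 388.2 µV.
code = ⌊(V_in − V_min)/LSB⌋ = ⌊(V_in − V_min) × 2^14 / range⌋
     = ⌊(-1.706715 − (-3.18)) × 16384 / 6.36⌋ = ⌊1.473285 × 16384/6.36⌋
     = ⌊3795.330⌋ = 3795.

3795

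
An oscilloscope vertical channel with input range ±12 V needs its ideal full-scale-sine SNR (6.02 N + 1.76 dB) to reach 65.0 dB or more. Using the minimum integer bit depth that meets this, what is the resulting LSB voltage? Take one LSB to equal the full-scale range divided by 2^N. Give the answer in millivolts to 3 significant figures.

Range = 12 − (-12) = 24 V.
Solving 6.02 N ≥ 65.0 − 1.76: N ≥ 10.505. Round up → N = 11.
LSB = 24 V ÷ 2^11 = 24/2048 V = 11.7 mV.

11.7 mV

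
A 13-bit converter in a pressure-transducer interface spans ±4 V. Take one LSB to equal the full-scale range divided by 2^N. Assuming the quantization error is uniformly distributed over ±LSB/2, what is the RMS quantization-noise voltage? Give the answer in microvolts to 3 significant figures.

282 µV

The full-scale span is 4 − (-4) = 8 V.
LSB = 8 V / 2^13 = 0.97656 mV.
For a uniform distribution on [−LSB/2, +LSB/2], V_rms = LSB/√12 = 0.97656 mV/3.4641 = 282 µV.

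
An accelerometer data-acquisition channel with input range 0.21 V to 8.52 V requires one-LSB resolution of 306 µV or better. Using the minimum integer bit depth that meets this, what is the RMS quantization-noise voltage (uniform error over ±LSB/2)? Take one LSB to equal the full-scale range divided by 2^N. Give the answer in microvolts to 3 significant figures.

Full-scale range = 8.52 V − (0.21 V) = 8.31 V.
Levels needed ≥ 8.31/306 µV = 27160. 2^15 = 32768 suffices, so N_min = 15.
One LSB is 8.31 V / 32768 = 253.60 µV.
σ_q = LSB/√12 = 253.60 µV/3.4641 = 73.2 µV.

73.2 µV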